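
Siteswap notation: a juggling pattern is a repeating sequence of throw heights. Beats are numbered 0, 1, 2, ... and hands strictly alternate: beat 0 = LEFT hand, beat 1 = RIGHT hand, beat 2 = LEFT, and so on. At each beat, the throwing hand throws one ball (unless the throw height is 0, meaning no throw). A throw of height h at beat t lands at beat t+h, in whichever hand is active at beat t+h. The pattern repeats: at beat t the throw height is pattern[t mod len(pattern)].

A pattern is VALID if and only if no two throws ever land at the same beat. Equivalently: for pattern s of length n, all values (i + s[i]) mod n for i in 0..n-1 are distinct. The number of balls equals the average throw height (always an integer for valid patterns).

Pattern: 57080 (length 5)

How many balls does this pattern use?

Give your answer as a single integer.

Answer: 4

Derivation:
Pattern = [5, 7, 0, 8, 0], length n = 5
  position 0: throw height = 5, running sum = 5
  position 1: throw height = 7, running sum = 12
  position 2: throw height = 0, running sum = 12
  position 3: throw height = 8, running sum = 20
  position 4: throw height = 0, running sum = 20
Total sum = 20; balls = sum / n = 20 / 5 = 4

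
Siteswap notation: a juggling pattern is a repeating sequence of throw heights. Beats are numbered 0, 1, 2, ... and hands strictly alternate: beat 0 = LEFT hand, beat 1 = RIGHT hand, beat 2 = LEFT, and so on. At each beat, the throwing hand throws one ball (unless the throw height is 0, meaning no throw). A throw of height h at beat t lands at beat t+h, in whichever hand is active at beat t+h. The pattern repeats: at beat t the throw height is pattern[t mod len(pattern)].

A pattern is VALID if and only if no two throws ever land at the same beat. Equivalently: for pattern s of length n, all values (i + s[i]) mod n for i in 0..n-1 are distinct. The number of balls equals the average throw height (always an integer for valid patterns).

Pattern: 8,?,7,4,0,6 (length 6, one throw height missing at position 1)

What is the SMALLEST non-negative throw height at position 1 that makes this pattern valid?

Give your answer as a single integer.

Answer: 5

Derivation:
i=0: (0 + 8) mod 6 = 2
i=1: s[i]=? (unknown)
i=2: (2 + 7) mod 6 = 3
i=3: (3 + 4) mod 6 = 1
i=4: (4 + 0) mod 6 = 4
i=5: (5 + 6) mod 6 = 5
Known residues: [1, 2, 3, 4, 5]; need a permutation of 0..5, so missing residue r = 0
Need (1 + s) mod 6 = 0; smallest s = (0 - 1) mod 6 = 5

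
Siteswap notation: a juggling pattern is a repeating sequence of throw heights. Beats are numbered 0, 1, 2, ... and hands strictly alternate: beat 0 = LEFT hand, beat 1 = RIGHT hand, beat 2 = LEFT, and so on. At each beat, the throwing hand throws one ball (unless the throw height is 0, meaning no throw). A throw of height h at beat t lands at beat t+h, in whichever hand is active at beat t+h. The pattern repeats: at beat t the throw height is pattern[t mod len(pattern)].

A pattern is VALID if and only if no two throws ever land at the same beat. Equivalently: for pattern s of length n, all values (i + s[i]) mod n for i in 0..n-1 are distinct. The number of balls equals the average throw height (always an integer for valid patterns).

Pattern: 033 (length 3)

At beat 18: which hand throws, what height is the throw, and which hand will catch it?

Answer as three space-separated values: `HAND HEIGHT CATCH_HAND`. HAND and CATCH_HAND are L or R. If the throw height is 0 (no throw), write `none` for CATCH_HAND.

Answer: L 0 none

Derivation:
Beat 18: 18 mod 2 = 0, so hand = L
Throw height = pattern[18 mod 3] = pattern[0] = 0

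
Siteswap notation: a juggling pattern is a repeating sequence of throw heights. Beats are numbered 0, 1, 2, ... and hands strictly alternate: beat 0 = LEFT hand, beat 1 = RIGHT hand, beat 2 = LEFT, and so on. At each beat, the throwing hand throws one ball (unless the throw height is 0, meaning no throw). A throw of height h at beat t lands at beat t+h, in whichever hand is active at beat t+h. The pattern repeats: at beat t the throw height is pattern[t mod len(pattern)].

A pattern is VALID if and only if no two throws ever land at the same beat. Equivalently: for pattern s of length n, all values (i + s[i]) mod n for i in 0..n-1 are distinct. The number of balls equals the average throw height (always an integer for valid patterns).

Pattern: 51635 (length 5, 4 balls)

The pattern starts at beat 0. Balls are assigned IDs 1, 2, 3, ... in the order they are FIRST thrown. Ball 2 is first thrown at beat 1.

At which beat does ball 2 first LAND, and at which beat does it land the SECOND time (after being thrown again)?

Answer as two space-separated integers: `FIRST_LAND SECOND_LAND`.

Beat 0 (L): throw ball1 h=5 -> lands@5:R; in-air after throw: [b1@5:R]
Beat 1 (R): throw ball2 h=1 -> lands@2:L; in-air after throw: [b2@2:L b1@5:R]
Beat 2 (L): throw ball2 h=6 -> lands@8:L; in-air after throw: [b1@5:R b2@8:L]
Beat 3 (R): throw ball3 h=3 -> lands@6:L; in-air after throw: [b1@5:R b3@6:L b2@8:L]
Beat 4 (L): throw ball4 h=5 -> lands@9:R; in-air after throw: [b1@5:R b3@6:L b2@8:L b4@9:R]
Beat 5 (R): throw ball1 h=5 -> lands@10:L; in-air after throw: [b3@6:L b2@8:L b4@9:R b1@10:L]
Beat 6 (L): throw ball3 h=1 -> lands@7:R; in-air after throw: [b3@7:R b2@8:L b4@9:R b1@10:L]
Beat 7 (R): throw ball3 h=6 -> lands@13:R; in-air after throw: [b2@8:L b4@9:R b1@10:L b3@13:R]
Beat 8 (L): throw ball2 h=3 -> lands@11:R; in-air after throw: [b4@9:R b1@10:L b2@11:R b3@13:R]
Ball 2: thrown@1 h=1 -> first land @2; rethrown@2 h=6 -> second land @8

Answer: 2 8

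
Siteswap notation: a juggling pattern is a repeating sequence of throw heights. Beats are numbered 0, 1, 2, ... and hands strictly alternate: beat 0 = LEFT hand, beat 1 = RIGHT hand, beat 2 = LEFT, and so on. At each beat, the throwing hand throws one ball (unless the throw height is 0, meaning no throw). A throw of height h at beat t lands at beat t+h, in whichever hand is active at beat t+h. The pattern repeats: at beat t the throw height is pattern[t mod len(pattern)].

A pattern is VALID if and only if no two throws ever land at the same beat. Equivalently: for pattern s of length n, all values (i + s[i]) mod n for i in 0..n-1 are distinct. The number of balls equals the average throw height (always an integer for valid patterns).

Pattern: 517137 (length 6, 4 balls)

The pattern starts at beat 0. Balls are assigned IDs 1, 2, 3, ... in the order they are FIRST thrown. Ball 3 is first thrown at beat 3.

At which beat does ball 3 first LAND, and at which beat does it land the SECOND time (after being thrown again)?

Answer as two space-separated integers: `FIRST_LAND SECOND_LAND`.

Beat 0 (L): throw ball1 h=5 -> lands@5:R; in-air after throw: [b1@5:R]
Beat 1 (R): throw ball2 h=1 -> lands@2:L; in-air after throw: [b2@2:L b1@5:R]
Beat 2 (L): throw ball2 h=7 -> lands@9:R; in-air after throw: [b1@5:R b2@9:R]
Beat 3 (R): throw ball3 h=1 -> lands@4:L; in-air after throw: [b3@4:L b1@5:R b2@9:R]
Beat 4 (L): throw ball3 h=3 -> lands@7:R; in-air after throw: [b1@5:R b3@7:R b2@9:R]
Beat 5 (R): throw ball1 h=7 -> lands@12:L; in-air after throw: [b3@7:R b2@9:R b1@12:L]
Beat 6 (L): throw ball4 h=5 -> lands@11:R; in-air after throw: [b3@7:R b2@9:R b4@11:R b1@12:L]
Beat 7 (R): throw ball3 h=1 -> lands@8:L; in-air after throw: [b3@8:L b2@9:R b4@11:R b1@12:L]
Ball 3: thrown@3 h=1 -> first land @4; rethrown@4 h=3 -> second land @7

Answer: 4 7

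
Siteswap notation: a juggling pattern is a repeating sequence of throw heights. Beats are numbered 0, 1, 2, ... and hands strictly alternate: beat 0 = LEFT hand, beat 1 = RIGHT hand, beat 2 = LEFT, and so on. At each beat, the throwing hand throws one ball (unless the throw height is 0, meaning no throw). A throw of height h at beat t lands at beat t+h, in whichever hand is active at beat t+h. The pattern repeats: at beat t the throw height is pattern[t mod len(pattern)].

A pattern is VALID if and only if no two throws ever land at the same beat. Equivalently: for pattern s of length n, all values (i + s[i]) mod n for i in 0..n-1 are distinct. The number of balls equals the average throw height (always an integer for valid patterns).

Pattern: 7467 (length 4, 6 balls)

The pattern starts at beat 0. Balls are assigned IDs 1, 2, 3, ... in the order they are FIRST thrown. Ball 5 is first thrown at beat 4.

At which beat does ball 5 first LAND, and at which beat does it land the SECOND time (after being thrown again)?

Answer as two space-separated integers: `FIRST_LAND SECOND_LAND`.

Answer: 11 18

Derivation:
Beat 0 (L): throw ball1 h=7 -> lands@7:R; in-air after throw: [b1@7:R]
Beat 1 (R): throw ball2 h=4 -> lands@5:R; in-air after throw: [b2@5:R b1@7:R]
Beat 2 (L): throw ball3 h=6 -> lands@8:L; in-air after throw: [b2@5:R b1@7:R b3@8:L]
Beat 3 (R): throw ball4 h=7 -> lands@10:L; in-air after throw: [b2@5:R b1@7:R b3@8:L b4@10:L]
Beat 4 (L): throw ball5 h=7 -> lands@11:R; in-air after throw: [b2@5:R b1@7:R b3@8:L b4@10:L b5@11:R]
Beat 5 (R): throw ball2 h=4 -> lands@9:R; in-air after throw: [b1@7:R b3@8:L b2@9:R b4@10:L b5@11:R]
Beat 6 (L): throw ball6 h=6 -> lands@12:L; in-air after throw: [b1@7:R b3@8:L b2@9:R b4@10:L b5@11:R b6@12:L]
Beat 7 (R): throw ball1 h=7 -> lands@14:L; in-air after throw: [b3@8:L b2@9:R b4@10:L b5@11:R b6@12:L b1@14:L]
Beat 8 (L): throw ball3 h=7 -> lands@15:R; in-air after throw: [b2@9:R b4@10:L b5@11:R b6@12:L b1@14:L b3@15:R]
Beat 9 (R): throw ball2 h=4 -> lands@13:R; in-air after throw: [b4@10:L b5@11:R b6@12:L b2@13:R b1@14:L b3@15:R]
Beat 10 (L): throw ball4 h=6 -> lands@16:L; in-air after throw: [b5@11:R b6@12:L b2@13:R b1@14:L b3@15:R b4@16:L]
Beat 11 (R): throw ball5 h=7 -> lands@18:L; in-air after throw: [b6@12:L b2@13:R b1@14:L b3@15:R b4@16:L b5@18:L]
Beat 12 (L): throw ball6 h=7 -> lands@19:R; in-air after throw: [b2@13:R b1@14:L b3@15:R b4@16:L b5@18:L b6@19:R]
Beat 13 (R): throw ball2 h=4 -> lands@17:R; in-air after throw: [b1@14:L b3@15:R b4@16:L b2@17:R b5@18:L b6@19:R]
Beat 14 (L): throw ball1 h=6 -> lands@20:L; in-air after throw: [b3@15:R b4@16:L b2@17:R b5@18:L b6@19:R b1@20:L]
Beat 15 (R): throw ball3 h=7 -> lands@22:L; in-air after throw: [b4@16:L b2@17:R b5@18:L b6@19:R b1@20:L b3@22:L]
Beat 16 (L): throw ball4 h=7 -> lands@23:R; in-air after throw: [b2@17:R b5@18:L b6@19:R b1@20:L b3@22:L b4@23:R]
Beat 17 (R): throw ball2 h=4 -> lands@21:R; in-air after throw: [b5@18:L b6@19:R b1@20:L b2@21:R b3@22:L b4@23:R]
Beat 18 (L): throw ball5 h=6 -> lands@24:L; in-air after throw: [b6@19:R b1@20:L b2@21:R b3@22:L b4@23:R b5@24:L]
Ball 5: thrown@4 h=7 -> first land @11; rethrown@11 h=7 -> second land @18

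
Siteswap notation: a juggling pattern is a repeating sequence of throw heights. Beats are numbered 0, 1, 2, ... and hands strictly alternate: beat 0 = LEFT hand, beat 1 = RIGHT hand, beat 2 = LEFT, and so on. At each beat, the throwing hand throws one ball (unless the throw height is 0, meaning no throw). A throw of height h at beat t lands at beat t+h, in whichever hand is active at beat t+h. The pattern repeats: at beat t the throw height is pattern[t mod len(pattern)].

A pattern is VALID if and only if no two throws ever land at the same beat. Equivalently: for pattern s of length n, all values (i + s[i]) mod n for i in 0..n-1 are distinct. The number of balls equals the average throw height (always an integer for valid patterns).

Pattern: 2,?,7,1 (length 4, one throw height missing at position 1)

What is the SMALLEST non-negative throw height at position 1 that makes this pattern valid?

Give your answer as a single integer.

i=0: (0 + 2) mod 4 = 2
i=1: s[i]=? (unknown)
i=2: (2 + 7) mod 4 = 1
i=3: (3 + 1) mod 4 = 0
Known residues: [0, 1, 2]; need a permutation of 0..3, so missing residue r = 3
Need (1 + s) mod 4 = 3; smallest s = (3 - 1) mod 4 = 2

Answer: 2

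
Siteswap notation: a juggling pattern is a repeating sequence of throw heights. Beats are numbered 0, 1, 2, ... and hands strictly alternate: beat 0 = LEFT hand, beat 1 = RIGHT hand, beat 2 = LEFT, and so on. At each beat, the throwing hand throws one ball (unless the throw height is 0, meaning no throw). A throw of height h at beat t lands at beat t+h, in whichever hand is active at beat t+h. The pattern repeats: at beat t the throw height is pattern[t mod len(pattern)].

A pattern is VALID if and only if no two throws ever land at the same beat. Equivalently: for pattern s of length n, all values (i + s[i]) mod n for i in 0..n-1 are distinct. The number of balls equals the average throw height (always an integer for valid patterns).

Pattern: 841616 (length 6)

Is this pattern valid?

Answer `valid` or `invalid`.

i=0: (i + s[i]) mod n = (0 + 8) mod 6 = 2
i=1: (i + s[i]) mod n = (1 + 4) mod 6 = 5
i=2: (i + s[i]) mod n = (2 + 1) mod 6 = 3
i=3: (i + s[i]) mod n = (3 + 6) mod 6 = 3
i=4: (i + s[i]) mod n = (4 + 1) mod 6 = 5
i=5: (i + s[i]) mod n = (5 + 6) mod 6 = 5
Residues: [2, 5, 3, 3, 5, 5], distinct: False

Answer: invalid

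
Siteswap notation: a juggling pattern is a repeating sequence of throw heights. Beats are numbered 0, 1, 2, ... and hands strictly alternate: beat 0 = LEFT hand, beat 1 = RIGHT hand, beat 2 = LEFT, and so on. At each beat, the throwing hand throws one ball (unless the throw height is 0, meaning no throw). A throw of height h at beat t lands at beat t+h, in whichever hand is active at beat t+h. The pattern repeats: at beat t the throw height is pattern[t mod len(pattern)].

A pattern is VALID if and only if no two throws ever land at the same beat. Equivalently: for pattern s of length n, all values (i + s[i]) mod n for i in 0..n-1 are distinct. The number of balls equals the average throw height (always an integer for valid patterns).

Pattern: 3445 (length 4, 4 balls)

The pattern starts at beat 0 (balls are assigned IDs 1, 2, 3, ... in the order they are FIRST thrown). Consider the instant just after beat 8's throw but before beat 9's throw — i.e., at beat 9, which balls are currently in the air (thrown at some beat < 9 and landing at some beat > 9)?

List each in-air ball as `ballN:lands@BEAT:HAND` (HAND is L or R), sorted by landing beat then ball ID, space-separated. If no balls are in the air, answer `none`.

Beat 0 (L): throw ball1 h=3 -> lands@3:R; in-air after throw: [b1@3:R]
Beat 1 (R): throw ball2 h=4 -> lands@5:R; in-air after throw: [b1@3:R b2@5:R]
Beat 2 (L): throw ball3 h=4 -> lands@6:L; in-air after throw: [b1@3:R b2@5:R b3@6:L]
Beat 3 (R): throw ball1 h=5 -> lands@8:L; in-air after throw: [b2@5:R b3@6:L b1@8:L]
Beat 4 (L): throw ball4 h=3 -> lands@7:R; in-air after throw: [b2@5:R b3@6:L b4@7:R b1@8:L]
Beat 5 (R): throw ball2 h=4 -> lands@9:R; in-air after throw: [b3@6:L b4@7:R b1@8:L b2@9:R]
Beat 6 (L): throw ball3 h=4 -> lands@10:L; in-air after throw: [b4@7:R b1@8:L b2@9:R b3@10:L]
Beat 7 (R): throw ball4 h=5 -> lands@12:L; in-air after throw: [b1@8:L b2@9:R b3@10:L b4@12:L]
Beat 8 (L): throw ball1 h=3 -> lands@11:R; in-air after throw: [b2@9:R b3@10:L b1@11:R b4@12:L]
Beat 9 (R): throw ball2 h=4 -> lands@13:R; in-air after throw: [b3@10:L b1@11:R b4@12:L b2@13:R]

Answer: ball3:lands@10:L ball1:lands@11:R ball4:lands@12:L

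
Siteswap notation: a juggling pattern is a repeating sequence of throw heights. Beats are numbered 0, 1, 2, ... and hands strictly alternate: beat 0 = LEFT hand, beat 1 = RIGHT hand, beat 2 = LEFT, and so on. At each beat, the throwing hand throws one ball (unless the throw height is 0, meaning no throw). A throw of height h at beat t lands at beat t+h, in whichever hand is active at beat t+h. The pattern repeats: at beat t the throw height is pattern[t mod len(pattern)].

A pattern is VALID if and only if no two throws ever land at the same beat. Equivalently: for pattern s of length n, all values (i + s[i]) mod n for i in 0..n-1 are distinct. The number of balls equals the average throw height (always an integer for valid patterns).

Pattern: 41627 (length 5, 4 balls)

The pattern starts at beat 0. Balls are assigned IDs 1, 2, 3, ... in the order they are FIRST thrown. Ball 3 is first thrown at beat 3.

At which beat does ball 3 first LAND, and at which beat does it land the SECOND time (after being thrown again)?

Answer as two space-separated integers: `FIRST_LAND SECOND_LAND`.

Beat 0 (L): throw ball1 h=4 -> lands@4:L; in-air after throw: [b1@4:L]
Beat 1 (R): throw ball2 h=1 -> lands@2:L; in-air after throw: [b2@2:L b1@4:L]
Beat 2 (L): throw ball2 h=6 -> lands@8:L; in-air after throw: [b1@4:L b2@8:L]
Beat 3 (R): throw ball3 h=2 -> lands@5:R; in-air after throw: [b1@4:L b3@5:R b2@8:L]
Beat 4 (L): throw ball1 h=7 -> lands@11:R; in-air after throw: [b3@5:R b2@8:L b1@11:R]
Beat 5 (R): throw ball3 h=4 -> lands@9:R; in-air after throw: [b2@8:L b3@9:R b1@11:R]
Beat 6 (L): throw ball4 h=1 -> lands@7:R; in-air after throw: [b4@7:R b2@8:L b3@9:R b1@11:R]
Beat 7 (R): throw ball4 h=6 -> lands@13:R; in-air after throw: [b2@8:L b3@9:R b1@11:R b4@13:R]
Beat 8 (L): throw ball2 h=2 -> lands@10:L; in-air after throw: [b3@9:R b2@10:L b1@11:R b4@13:R]
Beat 9 (R): throw ball3 h=7 -> lands@16:L; in-air after throw: [b2@10:L b1@11:R b4@13:R b3@16:L]
Ball 3: thrown@3 h=2 -> first land @5; rethrown@5 h=4 -> second land @9

Answer: 5 9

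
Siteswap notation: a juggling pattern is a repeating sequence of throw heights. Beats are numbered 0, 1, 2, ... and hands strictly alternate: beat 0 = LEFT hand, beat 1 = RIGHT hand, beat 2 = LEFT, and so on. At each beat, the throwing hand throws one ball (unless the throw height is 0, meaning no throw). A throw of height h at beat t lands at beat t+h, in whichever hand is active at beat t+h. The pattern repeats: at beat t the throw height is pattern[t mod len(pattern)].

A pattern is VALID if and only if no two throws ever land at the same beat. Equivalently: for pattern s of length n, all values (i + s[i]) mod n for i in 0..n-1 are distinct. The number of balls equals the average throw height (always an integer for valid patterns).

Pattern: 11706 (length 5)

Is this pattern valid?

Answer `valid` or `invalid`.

Answer: valid

Derivation:
i=0: (i + s[i]) mod n = (0 + 1) mod 5 = 1
i=1: (i + s[i]) mod n = (1 + 1) mod 5 = 2
i=2: (i + s[i]) mod n = (2 + 7) mod 5 = 4
i=3: (i + s[i]) mod n = (3 + 0) mod 5 = 3
i=4: (i + s[i]) mod n = (4 + 6) mod 5 = 0
Residues: [1, 2, 4, 3, 0], distinct: True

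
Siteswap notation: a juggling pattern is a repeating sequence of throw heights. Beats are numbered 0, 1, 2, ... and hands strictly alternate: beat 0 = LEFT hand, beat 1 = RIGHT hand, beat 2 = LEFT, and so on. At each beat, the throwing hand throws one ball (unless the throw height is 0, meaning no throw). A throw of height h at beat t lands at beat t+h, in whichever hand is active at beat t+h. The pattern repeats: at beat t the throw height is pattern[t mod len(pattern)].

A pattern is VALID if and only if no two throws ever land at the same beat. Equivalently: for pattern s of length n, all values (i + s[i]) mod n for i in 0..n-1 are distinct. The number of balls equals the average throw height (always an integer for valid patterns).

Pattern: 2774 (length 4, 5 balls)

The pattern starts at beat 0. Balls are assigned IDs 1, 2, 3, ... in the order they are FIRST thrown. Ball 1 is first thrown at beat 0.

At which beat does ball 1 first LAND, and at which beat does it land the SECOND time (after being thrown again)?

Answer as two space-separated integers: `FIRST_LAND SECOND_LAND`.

Answer: 2 9

Derivation:
Beat 0 (L): throw ball1 h=2 -> lands@2:L; in-air after throw: [b1@2:L]
Beat 1 (R): throw ball2 h=7 -> lands@8:L; in-air after throw: [b1@2:L b2@8:L]
Beat 2 (L): throw ball1 h=7 -> lands@9:R; in-air after throw: [b2@8:L b1@9:R]
Beat 3 (R): throw ball3 h=4 -> lands@7:R; in-air after throw: [b3@7:R b2@8:L b1@9:R]
Beat 4 (L): throw ball4 h=2 -> lands@6:L; in-air after throw: [b4@6:L b3@7:R b2@8:L b1@9:R]
Beat 5 (R): throw ball5 h=7 -> lands@12:L; in-air after throw: [b4@6:L b3@7:R b2@8:L b1@9:R b5@12:L]
Beat 6 (L): throw ball4 h=7 -> lands@13:R; in-air after throw: [b3@7:R b2@8:L b1@9:R b5@12:L b4@13:R]
Beat 7 (R): throw ball3 h=4 -> lands@11:R; in-air after throw: [b2@8:L b1@9:R b3@11:R b5@12:L b4@13:R]
Beat 8 (L): throw ball2 h=2 -> lands@10:L; in-air after throw: [b1@9:R b2@10:L b3@11:R b5@12:L b4@13:R]
Beat 9 (R): throw ball1 h=7 -> lands@16:L; in-air after throw: [b2@10:L b3@11:R b5@12:L b4@13:R b1@16:L]
Ball 1: thrown@0 h=2 -> first land @2; rethrown@2 h=7 -> second land @9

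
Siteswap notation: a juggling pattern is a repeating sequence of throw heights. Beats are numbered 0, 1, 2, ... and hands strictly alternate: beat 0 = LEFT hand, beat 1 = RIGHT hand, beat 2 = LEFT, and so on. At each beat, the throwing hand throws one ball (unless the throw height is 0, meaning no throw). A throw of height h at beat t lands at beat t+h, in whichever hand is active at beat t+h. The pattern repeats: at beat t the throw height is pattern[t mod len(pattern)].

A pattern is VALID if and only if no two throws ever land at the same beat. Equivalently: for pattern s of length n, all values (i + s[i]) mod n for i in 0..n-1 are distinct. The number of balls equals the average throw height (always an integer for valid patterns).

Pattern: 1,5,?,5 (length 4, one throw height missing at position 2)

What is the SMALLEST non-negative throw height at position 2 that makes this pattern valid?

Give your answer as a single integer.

Answer: 1

Derivation:
i=0: (0 + 1) mod 4 = 1
i=1: (1 + 5) mod 4 = 2
i=2: s[i]=? (unknown)
i=3: (3 + 5) mod 4 = 0
Known residues: [0, 1, 2]; need a permutation of 0..3, so missing residue r = 3
Need (2 + s) mod 4 = 3; smallest s = (3 - 2) mod 4 = 1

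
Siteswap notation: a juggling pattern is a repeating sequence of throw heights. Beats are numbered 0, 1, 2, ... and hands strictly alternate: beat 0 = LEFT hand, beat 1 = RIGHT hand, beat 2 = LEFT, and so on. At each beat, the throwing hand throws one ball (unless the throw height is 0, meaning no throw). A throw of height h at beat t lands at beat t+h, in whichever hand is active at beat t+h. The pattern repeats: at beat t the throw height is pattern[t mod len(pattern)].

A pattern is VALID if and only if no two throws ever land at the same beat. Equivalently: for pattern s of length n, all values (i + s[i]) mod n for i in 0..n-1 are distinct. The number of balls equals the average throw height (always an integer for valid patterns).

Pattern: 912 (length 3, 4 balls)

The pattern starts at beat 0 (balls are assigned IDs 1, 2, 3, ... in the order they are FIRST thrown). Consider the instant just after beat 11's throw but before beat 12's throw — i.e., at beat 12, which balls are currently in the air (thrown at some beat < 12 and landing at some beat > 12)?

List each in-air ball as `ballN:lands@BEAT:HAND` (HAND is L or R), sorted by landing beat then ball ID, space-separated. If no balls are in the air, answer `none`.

Beat 0 (L): throw ball1 h=9 -> lands@9:R; in-air after throw: [b1@9:R]
Beat 1 (R): throw ball2 h=1 -> lands@2:L; in-air after throw: [b2@2:L b1@9:R]
Beat 2 (L): throw ball2 h=2 -> lands@4:L; in-air after throw: [b2@4:L b1@9:R]
Beat 3 (R): throw ball3 h=9 -> lands@12:L; in-air after throw: [b2@4:L b1@9:R b3@12:L]
Beat 4 (L): throw ball2 h=1 -> lands@5:R; in-air after throw: [b2@5:R b1@9:R b3@12:L]
Beat 5 (R): throw ball2 h=2 -> lands@7:R; in-air after throw: [b2@7:R b1@9:R b3@12:L]
Beat 6 (L): throw ball4 h=9 -> lands@15:R; in-air after throw: [b2@7:R b1@9:R b3@12:L b4@15:R]
Beat 7 (R): throw ball2 h=1 -> lands@8:L; in-air after throw: [b2@8:L b1@9:R b3@12:L b4@15:R]
Beat 8 (L): throw ball2 h=2 -> lands@10:L; in-air after throw: [b1@9:R b2@10:L b3@12:L b4@15:R]
Beat 9 (R): throw ball1 h=9 -> lands@18:L; in-air after throw: [b2@10:L b3@12:L b4@15:R b1@18:L]
Beat 10 (L): throw ball2 h=1 -> lands@11:R; in-air after throw: [b2@11:R b3@12:L b4@15:R b1@18:L]
Beat 11 (R): throw ball2 h=2 -> lands@13:R; in-air after throw: [b3@12:L b2@13:R b4@15:R b1@18:L]
Beat 12 (L): throw ball3 h=9 -> lands@21:R; in-air after throw: [b2@13:R b4@15:R b1@18:L b3@21:R]

Answer: ball2:lands@13:R ball4:lands@15:R ball1:lands@18:L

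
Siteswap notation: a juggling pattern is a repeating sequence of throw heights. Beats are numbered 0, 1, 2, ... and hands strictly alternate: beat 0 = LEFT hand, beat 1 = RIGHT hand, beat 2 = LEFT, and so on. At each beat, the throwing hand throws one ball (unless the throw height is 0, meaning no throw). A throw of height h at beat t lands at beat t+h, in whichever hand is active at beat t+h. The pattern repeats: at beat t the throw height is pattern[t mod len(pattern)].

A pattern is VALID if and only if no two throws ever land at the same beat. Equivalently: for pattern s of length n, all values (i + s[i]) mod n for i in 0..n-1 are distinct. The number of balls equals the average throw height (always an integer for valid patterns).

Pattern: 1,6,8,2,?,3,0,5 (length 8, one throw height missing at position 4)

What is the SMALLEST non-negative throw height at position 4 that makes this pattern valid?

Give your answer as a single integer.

i=0: (0 + 1) mod 8 = 1
i=1: (1 + 6) mod 8 = 7
i=2: (2 + 8) mod 8 = 2
i=3: (3 + 2) mod 8 = 5
i=4: s[i]=? (unknown)
i=5: (5 + 3) mod 8 = 0
i=6: (6 + 0) mod 8 = 6
i=7: (7 + 5) mod 8 = 4
Known residues: [0, 1, 2, 4, 5, 6, 7]; need a permutation of 0..7, so missing residue r = 3
Need (4 + s) mod 8 = 3; smallest s = (3 - 4) mod 8 = 7

Answer: 7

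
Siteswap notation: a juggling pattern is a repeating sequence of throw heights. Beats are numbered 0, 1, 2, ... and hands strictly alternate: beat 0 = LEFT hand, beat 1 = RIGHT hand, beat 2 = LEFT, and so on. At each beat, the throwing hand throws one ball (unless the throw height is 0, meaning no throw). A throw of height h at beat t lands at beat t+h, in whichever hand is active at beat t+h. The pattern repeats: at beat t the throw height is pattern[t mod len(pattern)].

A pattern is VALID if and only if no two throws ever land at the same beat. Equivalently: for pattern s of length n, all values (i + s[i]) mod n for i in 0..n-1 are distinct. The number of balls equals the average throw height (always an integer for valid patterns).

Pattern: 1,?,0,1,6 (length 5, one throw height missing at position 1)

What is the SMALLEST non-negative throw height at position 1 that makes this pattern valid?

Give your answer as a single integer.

Answer: 2

Derivation:
i=0: (0 + 1) mod 5 = 1
i=1: s[i]=? (unknown)
i=2: (2 + 0) mod 5 = 2
i=3: (3 + 1) mod 5 = 4
i=4: (4 + 6) mod 5 = 0
Known residues: [0, 1, 2, 4]; need a permutation of 0..4, so missing residue r = 3
Need (1 + s) mod 5 = 3; smallest s = (3 - 1) mod 5 = 2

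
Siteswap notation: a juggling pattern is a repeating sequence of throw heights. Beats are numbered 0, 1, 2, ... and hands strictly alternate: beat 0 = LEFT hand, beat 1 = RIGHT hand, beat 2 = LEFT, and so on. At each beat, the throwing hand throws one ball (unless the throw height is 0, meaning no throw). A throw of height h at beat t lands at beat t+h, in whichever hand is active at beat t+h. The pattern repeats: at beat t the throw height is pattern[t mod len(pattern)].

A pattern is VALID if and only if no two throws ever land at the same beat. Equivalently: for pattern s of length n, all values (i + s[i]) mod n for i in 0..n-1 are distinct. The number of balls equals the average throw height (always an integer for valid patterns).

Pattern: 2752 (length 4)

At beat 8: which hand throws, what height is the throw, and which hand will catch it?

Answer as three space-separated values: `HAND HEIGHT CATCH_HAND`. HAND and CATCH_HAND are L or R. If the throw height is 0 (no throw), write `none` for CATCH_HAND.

Beat 8: 8 mod 2 = 0, so hand = L
Throw height = pattern[8 mod 4] = pattern[0] = 2
Lands at beat 8+2=10, 10 mod 2 = 0, so catch hand = L

Answer: L 2 L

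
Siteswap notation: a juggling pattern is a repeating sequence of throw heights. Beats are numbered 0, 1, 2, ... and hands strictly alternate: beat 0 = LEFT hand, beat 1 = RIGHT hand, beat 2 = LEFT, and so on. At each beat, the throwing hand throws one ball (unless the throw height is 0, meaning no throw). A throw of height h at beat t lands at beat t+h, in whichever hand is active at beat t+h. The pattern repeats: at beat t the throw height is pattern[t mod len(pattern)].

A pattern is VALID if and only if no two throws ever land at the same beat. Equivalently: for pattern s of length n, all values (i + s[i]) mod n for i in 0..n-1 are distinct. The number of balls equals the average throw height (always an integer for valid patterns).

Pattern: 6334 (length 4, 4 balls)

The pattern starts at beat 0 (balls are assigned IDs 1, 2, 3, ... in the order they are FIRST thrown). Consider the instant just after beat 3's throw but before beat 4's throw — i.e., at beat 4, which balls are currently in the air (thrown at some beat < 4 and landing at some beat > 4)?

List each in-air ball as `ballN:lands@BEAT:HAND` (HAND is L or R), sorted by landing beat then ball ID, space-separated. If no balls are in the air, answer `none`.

Beat 0 (L): throw ball1 h=6 -> lands@6:L; in-air after throw: [b1@6:L]
Beat 1 (R): throw ball2 h=3 -> lands@4:L; in-air after throw: [b2@4:L b1@6:L]
Beat 2 (L): throw ball3 h=3 -> lands@5:R; in-air after throw: [b2@4:L b3@5:R b1@6:L]
Beat 3 (R): throw ball4 h=4 -> lands@7:R; in-air after throw: [b2@4:L b3@5:R b1@6:L b4@7:R]
Beat 4 (L): throw ball2 h=6 -> lands@10:L; in-air after throw: [b3@5:R b1@6:L b4@7:R b2@10:L]

Answer: ball3:lands@5:R ball1:lands@6:L ball4:lands@7:R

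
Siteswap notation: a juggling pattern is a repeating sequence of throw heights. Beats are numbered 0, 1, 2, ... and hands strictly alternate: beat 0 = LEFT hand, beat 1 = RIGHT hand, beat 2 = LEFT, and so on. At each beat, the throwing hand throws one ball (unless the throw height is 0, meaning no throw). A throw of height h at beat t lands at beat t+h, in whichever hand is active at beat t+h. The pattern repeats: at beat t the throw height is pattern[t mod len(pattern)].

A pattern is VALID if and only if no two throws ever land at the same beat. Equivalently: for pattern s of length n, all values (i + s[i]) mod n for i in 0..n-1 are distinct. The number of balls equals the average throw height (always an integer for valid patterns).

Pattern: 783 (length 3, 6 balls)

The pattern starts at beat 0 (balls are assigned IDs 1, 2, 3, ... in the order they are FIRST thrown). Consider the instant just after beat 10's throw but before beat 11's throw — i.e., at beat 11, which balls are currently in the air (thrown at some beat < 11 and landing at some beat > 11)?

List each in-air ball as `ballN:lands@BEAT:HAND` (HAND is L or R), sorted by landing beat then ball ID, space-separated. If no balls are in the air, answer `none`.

Beat 0 (L): throw ball1 h=7 -> lands@7:R; in-air after throw: [b1@7:R]
Beat 1 (R): throw ball2 h=8 -> lands@9:R; in-air after throw: [b1@7:R b2@9:R]
Beat 2 (L): throw ball3 h=3 -> lands@5:R; in-air after throw: [b3@5:R b1@7:R b2@9:R]
Beat 3 (R): throw ball4 h=7 -> lands@10:L; in-air after throw: [b3@5:R b1@7:R b2@9:R b4@10:L]
Beat 4 (L): throw ball5 h=8 -> lands@12:L; in-air after throw: [b3@5:R b1@7:R b2@9:R b4@10:L b5@12:L]
Beat 5 (R): throw ball3 h=3 -> lands@8:L; in-air after throw: [b1@7:R b3@8:L b2@9:R b4@10:L b5@12:L]
Beat 6 (L): throw ball6 h=7 -> lands@13:R; in-air after throw: [b1@7:R b3@8:L b2@9:R b4@10:L b5@12:L b6@13:R]
Beat 7 (R): throw ball1 h=8 -> lands@15:R; in-air after throw: [b3@8:L b2@9:R b4@10:L b5@12:L b6@13:R b1@15:R]
Beat 8 (L): throw ball3 h=3 -> lands@11:R; in-air after throw: [b2@9:R b4@10:L b3@11:R b5@12:L b6@13:R b1@15:R]
Beat 9 (R): throw ball2 h=7 -> lands@16:L; in-air after throw: [b4@10:L b3@11:R b5@12:L b6@13:R b1@15:R b2@16:L]
Beat 10 (L): throw ball4 h=8 -> lands@18:L; in-air after throw: [b3@11:R b5@12:L b6@13:R b1@15:R b2@16:L b4@18:L]
Beat 11 (R): throw ball3 h=3 -> lands@14:L; in-air after throw: [b5@12:L b6@13:R b3@14:L b1@15:R b2@16:L b4@18:L]

Answer: ball5:lands@12:L ball6:lands@13:R ball1:lands@15:R ball2:lands@16:L ball4:lands@18:L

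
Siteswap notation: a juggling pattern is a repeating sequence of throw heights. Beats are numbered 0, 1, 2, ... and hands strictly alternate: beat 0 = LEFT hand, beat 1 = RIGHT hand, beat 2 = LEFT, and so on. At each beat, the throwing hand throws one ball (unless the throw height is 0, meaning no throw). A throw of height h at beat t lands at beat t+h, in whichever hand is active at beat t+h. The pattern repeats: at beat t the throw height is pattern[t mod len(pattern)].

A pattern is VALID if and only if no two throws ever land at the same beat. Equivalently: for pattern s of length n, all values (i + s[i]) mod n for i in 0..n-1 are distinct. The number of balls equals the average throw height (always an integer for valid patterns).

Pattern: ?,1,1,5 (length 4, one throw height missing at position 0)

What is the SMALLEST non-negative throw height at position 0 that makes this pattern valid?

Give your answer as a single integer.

i=0: s[i]=? (unknown)
i=1: (1 + 1) mod 4 = 2
i=2: (2 + 1) mod 4 = 3
i=3: (3 + 5) mod 4 = 0
Known residues: [0, 2, 3]; need a permutation of 0..3, so missing residue r = 1
Need (0 + s) mod 4 = 1; smallest s = (1 - 0) mod 4 = 1

Answer: 1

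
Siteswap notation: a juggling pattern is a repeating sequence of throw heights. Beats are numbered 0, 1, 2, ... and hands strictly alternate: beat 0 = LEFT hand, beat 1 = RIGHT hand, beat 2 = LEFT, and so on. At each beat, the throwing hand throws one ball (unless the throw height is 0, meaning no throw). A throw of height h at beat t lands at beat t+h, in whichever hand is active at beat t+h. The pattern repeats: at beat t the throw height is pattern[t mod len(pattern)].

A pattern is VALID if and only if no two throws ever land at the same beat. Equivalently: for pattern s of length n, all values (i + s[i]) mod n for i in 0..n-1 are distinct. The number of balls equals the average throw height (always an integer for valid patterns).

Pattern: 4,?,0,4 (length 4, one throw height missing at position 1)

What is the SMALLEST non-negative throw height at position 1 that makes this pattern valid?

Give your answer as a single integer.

i=0: (0 + 4) mod 4 = 0
i=1: s[i]=? (unknown)
i=2: (2 + 0) mod 4 = 2
i=3: (3 + 4) mod 4 = 3
Known residues: [0, 2, 3]; need a permutation of 0..3, so missing residue r = 1
Need (1 + s) mod 4 = 1; smallest s = (1 - 1) mod 4 = 0

Answer: 0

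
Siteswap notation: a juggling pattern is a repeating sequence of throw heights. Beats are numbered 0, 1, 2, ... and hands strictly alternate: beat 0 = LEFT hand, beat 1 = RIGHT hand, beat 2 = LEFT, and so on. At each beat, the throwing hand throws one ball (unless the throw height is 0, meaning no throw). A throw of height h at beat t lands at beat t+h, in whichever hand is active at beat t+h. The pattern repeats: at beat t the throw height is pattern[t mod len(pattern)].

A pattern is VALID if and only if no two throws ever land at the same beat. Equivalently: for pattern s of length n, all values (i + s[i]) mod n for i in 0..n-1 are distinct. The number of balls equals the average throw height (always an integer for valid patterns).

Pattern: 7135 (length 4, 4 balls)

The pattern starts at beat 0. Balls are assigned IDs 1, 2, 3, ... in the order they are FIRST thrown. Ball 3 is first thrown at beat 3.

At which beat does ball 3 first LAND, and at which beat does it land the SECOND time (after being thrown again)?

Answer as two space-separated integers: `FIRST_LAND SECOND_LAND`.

Beat 0 (L): throw ball1 h=7 -> lands@7:R; in-air after throw: [b1@7:R]
Beat 1 (R): throw ball2 h=1 -> lands@2:L; in-air after throw: [b2@2:L b1@7:R]
Beat 2 (L): throw ball2 h=3 -> lands@5:R; in-air after throw: [b2@5:R b1@7:R]
Beat 3 (R): throw ball3 h=5 -> lands@8:L; in-air after throw: [b2@5:R b1@7:R b3@8:L]
Beat 4 (L): throw ball4 h=7 -> lands@11:R; in-air after throw: [b2@5:R b1@7:R b3@8:L b4@11:R]
Beat 5 (R): throw ball2 h=1 -> lands@6:L; in-air after throw: [b2@6:L b1@7:R b3@8:L b4@11:R]
Beat 6 (L): throw ball2 h=3 -> lands@9:R; in-air after throw: [b1@7:R b3@8:L b2@9:R b4@11:R]
Beat 7 (R): throw ball1 h=5 -> lands@12:L; in-air after throw: [b3@8:L b2@9:R b4@11:R b1@12:L]
Beat 8 (L): throw ball3 h=7 -> lands@15:R; in-air after throw: [b2@9:R b4@11:R b1@12:L b3@15:R]
Beat 9 (R): throw ball2 h=1 -> lands@10:L; in-air after throw: [b2@10:L b4@11:R b1@12:L b3@15:R]
Beat 10 (L): throw ball2 h=3 -> lands@13:R; in-air after throw: [b4@11:R b1@12:L b2@13:R b3@15:R]
Beat 11 (R): throw ball4 h=5 -> lands@16:L; in-air after throw: [b1@12:L b2@13:R b3@15:R b4@16:L]
Beat 12 (L): throw ball1 h=7 -> lands@19:R; in-air after throw: [b2@13:R b3@15:R b4@16:L b1@19:R]
Beat 13 (R): throw ball2 h=1 -> lands@14:L; in-air after throw: [b2@14:L b3@15:R b4@16:L b1@19:R]
Beat 14 (L): throw ball2 h=3 -> lands@17:R; in-air after throw: [b3@15:R b4@16:L b2@17:R b1@19:R]
Beat 15 (R): throw ball3 h=5 -> lands@20:L; in-air after throw: [b4@16:L b2@17:R b1@19:R b3@20:L]
Ball 3: thrown@3 h=5 -> first land @8; rethrown@8 h=7 -> second land @15

Answer: 8 15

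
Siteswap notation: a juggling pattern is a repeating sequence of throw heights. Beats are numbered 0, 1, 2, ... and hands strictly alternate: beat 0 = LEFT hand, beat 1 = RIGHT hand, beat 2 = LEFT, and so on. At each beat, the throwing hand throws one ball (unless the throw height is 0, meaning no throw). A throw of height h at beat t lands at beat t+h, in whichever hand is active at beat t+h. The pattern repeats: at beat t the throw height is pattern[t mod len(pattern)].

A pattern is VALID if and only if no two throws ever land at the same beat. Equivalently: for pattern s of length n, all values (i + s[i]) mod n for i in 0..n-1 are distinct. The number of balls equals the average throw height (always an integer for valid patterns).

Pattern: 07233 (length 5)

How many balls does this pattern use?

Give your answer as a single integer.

Answer: 3

Derivation:
Pattern = [0, 7, 2, 3, 3], length n = 5
  position 0: throw height = 0, running sum = 0
  position 1: throw height = 7, running sum = 7
  position 2: throw height = 2, running sum = 9
  position 3: throw height = 3, running sum = 12
  position 4: throw height = 3, running sum = 15
Total sum = 15; balls = sum / n = 15 / 5 = 3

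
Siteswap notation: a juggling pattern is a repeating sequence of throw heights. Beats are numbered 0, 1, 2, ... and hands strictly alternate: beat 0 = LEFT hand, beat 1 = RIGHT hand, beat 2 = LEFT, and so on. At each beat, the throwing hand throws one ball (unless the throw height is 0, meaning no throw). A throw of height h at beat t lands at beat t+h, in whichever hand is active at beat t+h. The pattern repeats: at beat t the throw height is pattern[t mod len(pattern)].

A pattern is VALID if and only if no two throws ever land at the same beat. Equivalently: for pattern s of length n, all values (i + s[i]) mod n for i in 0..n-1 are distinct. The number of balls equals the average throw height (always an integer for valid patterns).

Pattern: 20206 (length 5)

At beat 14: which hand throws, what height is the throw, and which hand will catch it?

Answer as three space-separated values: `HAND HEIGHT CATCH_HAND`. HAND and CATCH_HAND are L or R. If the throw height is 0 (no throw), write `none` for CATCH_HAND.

Answer: L 6 L

Derivation:
Beat 14: 14 mod 2 = 0, so hand = L
Throw height = pattern[14 mod 5] = pattern[4] = 6
Lands at beat 14+6=20, 20 mod 2 = 0, so catch hand = L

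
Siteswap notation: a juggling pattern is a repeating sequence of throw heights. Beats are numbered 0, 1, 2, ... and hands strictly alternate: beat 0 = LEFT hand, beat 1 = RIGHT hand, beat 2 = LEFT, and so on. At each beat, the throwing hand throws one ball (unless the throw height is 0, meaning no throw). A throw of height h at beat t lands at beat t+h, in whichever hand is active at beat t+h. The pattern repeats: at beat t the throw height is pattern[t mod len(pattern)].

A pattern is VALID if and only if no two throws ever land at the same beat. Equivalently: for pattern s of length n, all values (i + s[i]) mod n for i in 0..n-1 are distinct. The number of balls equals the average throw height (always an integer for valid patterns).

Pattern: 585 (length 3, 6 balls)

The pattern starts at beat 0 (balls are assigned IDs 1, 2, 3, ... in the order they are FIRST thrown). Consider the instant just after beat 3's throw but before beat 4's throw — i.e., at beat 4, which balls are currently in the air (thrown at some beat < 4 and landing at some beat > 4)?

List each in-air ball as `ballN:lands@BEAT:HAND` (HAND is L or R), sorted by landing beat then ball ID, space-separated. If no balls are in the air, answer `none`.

Answer: ball1:lands@5:R ball3:lands@7:R ball4:lands@8:L ball2:lands@9:R

Derivation:
Beat 0 (L): throw ball1 h=5 -> lands@5:R; in-air after throw: [b1@5:R]
Beat 1 (R): throw ball2 h=8 -> lands@9:R; in-air after throw: [b1@5:R b2@9:R]
Beat 2 (L): throw ball3 h=5 -> lands@7:R; in-air after throw: [b1@5:R b3@7:R b2@9:R]
Beat 3 (R): throw ball4 h=5 -> lands@8:L; in-air after throw: [b1@5:R b3@7:R b4@8:L b2@9:R]
Beat 4 (L): throw ball5 h=8 -> lands@12:L; in-air after throw: [b1@5:R b3@7:R b4@8:L b2@9:R b5@12:L]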